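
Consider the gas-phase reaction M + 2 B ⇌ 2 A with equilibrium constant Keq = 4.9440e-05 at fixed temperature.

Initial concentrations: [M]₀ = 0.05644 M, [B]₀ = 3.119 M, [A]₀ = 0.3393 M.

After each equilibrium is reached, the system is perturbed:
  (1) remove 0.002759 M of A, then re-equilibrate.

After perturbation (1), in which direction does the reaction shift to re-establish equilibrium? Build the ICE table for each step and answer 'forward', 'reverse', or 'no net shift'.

Q₀ = 0.2097 vs Keq = 4.9440e-05 ⇒ Q>K, reverse
Step 1:
                    M           B           A
  init        0.05644       3.119      0.3393
  Δ             0.164      0.3279     -0.3279
  eq           0.2204       3.447     0.01138
  solve Keq expr → x = -0.164; check Q = 4.9440e-05
Then remove 0.002759 M of A.
Step 2:
                    M           B           A
  init         0.2204       3.447    0.008619
  Δ         -0.001357   -0.002715    0.002715
  eq            0.219       3.444     0.01133
  solve Keq expr → x = 0.001357; check Q = 4.9440e-05

Direction: forward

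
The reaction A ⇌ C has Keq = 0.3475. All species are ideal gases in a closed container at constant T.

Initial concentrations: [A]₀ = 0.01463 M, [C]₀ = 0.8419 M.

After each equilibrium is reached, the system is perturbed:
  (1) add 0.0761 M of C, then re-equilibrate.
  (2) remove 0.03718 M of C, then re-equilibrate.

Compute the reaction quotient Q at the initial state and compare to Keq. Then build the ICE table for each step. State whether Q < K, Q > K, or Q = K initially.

Q₀ = 57.55 vs Keq = 0.3475 ⇒ Q>K, reverse
Step 1:
                  A         C
  I         0.01463    0.8419
  C           0.621    -0.621
  E          0.6356    0.2209
  solve Keq expr → x = -0.621; check Q = 0.3475
Then add 0.0761 M of C.
Step 2:
                  A         C
  I          0.6356     0.297
  C         0.05647  -0.05647
  E          0.6921    0.2405
  solve Keq expr → x = -0.05647; check Q = 0.3475
Then remove 0.03718 M of C.
Step 3:
                  A         C
  I          0.6921    0.2033
  C        -0.02759   0.02759
  E          0.6645    0.2309
  solve Keq expr → x = 0.02759; check Q = 0.3475

Q₀ = 57.55; Q > K (proceeds reverse)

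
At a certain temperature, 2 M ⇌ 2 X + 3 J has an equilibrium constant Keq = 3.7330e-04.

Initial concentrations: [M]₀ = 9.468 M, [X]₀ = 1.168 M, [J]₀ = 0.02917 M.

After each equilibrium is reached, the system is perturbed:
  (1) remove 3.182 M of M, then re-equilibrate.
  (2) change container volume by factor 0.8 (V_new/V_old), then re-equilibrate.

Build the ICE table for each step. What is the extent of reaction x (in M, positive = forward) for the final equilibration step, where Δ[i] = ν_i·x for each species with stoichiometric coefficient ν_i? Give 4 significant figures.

Q₀ = 3.7773e-07 vs Keq = 3.7330e-04 ⇒ Q<K, forward
Step 1:
                  M         X         J
  init        9.468     1.168   0.02917
  Δ         -0.1567    0.1567     0.235
  eq          9.311     1.325    0.2642
  solve Keq expr → x = 0.07835; check Q = 3.7330e-04
Then remove 3.182 M of M.
Step 2:
                  M         X         J
  init        6.129     1.325    0.2642
  Δ         0.03955  -0.03955  -0.05932
  eq          6.169     1.285    0.2049
  solve Keq expr → x = -0.01977; check Q = 3.7330e-04
Then change container volume by factor 0.8 (V_new/V_old).
Step 3:
                  M         X         J
  init        7.711     1.606    0.2561
  Δ         0.03193  -0.03193  -0.04789
  eq          7.743     1.575    0.2082
  solve Keq expr → x = -0.01596; check Q = 3.7330e-04

x = -0.01596 M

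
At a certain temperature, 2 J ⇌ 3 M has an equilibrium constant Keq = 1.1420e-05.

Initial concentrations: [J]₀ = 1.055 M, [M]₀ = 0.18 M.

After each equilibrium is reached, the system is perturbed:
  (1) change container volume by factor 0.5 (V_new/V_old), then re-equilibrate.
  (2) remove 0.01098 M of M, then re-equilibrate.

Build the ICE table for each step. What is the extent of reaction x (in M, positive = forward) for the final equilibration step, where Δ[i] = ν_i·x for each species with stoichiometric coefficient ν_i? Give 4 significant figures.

Q₀ = 0.00524 vs Keq = 1.1420e-05 ⇒ Q>K, reverse
Step 1:
                  J         M
  Initial     1.055      0.18
  Change     0.1034   -0.1552
  Equil       1.158   0.02484
  solve Keq expr → x = -0.05172; check Q = 1.1420e-05
Then change container volume by factor 0.5 (V_new/V_old).
Step 2:
                  J         M
  Initial     2.317   0.04968
  Change   0.006781  -0.01017
  Equil       2.324   0.03951
  solve Keq expr → x = -0.003391; check Q = 1.1420e-05
Then remove 0.01098 M of M.
Step 3:
                  J         M
  Initial     2.324   0.02853
  Change  -0.007265    0.0109
  Equil       2.316   0.03942
  solve Keq expr → x = 0.003633; check Q = 1.1420e-05

x = 0.003633 M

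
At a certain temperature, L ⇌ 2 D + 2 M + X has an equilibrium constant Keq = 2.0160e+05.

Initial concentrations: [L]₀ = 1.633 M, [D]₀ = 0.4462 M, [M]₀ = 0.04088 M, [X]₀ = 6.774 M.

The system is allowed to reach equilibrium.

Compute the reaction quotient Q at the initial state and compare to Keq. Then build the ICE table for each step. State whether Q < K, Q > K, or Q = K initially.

Q₀ = 0.00138; Q < K (proceeds forward)

Q₀ = 0.00138 vs Keq = 2.0160e+05 ⇒ Q<K, forward
Step 1:
                    L           D           M           X
  init          1.633      0.4462     0.04088       6.774
  Δ            -1.627       3.254       3.254       1.627
  eq         0.006191         3.7       3.294       8.401
  solve Keq expr → x = 1.627; check Q = 2.0160e+05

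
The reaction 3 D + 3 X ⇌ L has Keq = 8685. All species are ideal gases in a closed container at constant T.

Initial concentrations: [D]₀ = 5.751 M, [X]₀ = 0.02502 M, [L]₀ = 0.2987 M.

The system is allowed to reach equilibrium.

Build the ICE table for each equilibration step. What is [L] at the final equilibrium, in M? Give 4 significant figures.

[L]_eq = 0.3051 M

Q₀ = 100.3 vs Keq = 8685 ⇒ Q<K, forward
Step 1:
                   D          X          L
  I            5.751    0.02502     0.2987
  C         -0.01931   -0.01931   0.006435
  E            5.732   0.005714     0.3051
  solve Keq expr → x = 0.006435; check Q = 8685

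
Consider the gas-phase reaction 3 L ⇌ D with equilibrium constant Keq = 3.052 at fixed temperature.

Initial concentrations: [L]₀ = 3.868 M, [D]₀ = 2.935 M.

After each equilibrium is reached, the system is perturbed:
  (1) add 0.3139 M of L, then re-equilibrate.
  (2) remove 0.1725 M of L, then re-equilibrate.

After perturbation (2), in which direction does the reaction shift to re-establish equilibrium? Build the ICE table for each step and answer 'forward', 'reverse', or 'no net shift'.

Q₀ = 0.05072 vs Keq = 3.052 ⇒ Q<K, forward
Step 1:
                    L           D
  Initial       3.868       2.935
  Change       -2.786      0.9287
  Equil         1.082       3.864
  solve Keq expr → x = 0.9287; check Q = 3.052
Then add 0.3139 M of L.
Step 2:
                    L           D
  Initial       1.396       3.864
  Change      -0.3045      0.1015
  Equil         1.091       3.965
  solve Keq expr → x = 0.1015; check Q = 3.052
Then remove 0.1725 M of L.
Step 3:
                    L           D
  Initial      0.9187       3.965
  Change       0.1674    -0.05579
  Equil         1.086       3.909
  solve Keq expr → x = -0.05579; check Q = 3.052

Direction: reverse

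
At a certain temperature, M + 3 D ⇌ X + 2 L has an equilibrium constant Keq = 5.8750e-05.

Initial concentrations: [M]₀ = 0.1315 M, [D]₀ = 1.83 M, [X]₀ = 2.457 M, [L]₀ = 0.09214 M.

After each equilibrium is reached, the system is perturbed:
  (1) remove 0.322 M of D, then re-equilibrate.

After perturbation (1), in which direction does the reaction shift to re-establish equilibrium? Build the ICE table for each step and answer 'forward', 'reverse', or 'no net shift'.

Q₀ = 0.02588 vs Keq = 5.8750e-05 ⇒ Q>K, reverse
Step 1:
                   M          D          X          L
  Initial     0.1315       1.83      2.457    0.09214
  Change     0.04324     0.1297   -0.04324   -0.08648
  Equil       0.1747       1.96      2.414   0.005658
  solve Keq expr → x = -0.04324; check Q = 5.8750e-05
Then remove 0.322 M of D.
Step 2:
                   M          D          X          L
  Initial     0.1747      1.638      2.414   0.005658
  Change  6.5945e-04   0.001978 -6.5945e-04  -0.001319
  Equil       0.1754       1.64      2.413   0.004339
  solve Keq expr → x = -6.5945e-04; check Q = 5.8750e-05

Direction: reverse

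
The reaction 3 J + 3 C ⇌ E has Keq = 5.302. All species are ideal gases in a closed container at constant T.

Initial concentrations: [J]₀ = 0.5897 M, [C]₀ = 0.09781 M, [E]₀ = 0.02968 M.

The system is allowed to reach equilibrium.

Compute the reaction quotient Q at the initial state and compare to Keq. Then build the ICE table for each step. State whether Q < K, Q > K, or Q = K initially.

Q₀ = 154.7; Q > K (proceeds reverse)

Q₀ = 154.7 vs Keq = 5.302 ⇒ Q>K, reverse
Step 1:
                  J         C         E
  init       0.5897   0.09781   0.02968
  Δ         0.06828   0.06828  -0.02276
  eq          0.658    0.1661   0.00692
  solve Keq expr → x = -0.02276; check Q = 5.302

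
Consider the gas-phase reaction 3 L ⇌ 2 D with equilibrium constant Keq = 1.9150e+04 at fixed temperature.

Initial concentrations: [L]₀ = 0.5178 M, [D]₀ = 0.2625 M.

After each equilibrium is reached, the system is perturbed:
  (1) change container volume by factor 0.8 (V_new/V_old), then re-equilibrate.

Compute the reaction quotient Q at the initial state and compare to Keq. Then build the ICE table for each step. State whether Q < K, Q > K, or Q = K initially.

Q₀ = 0.4963; Q < K (proceeds forward)

Q₀ = 0.4963 vs Keq = 1.9150e+04 ⇒ Q<K, forward
Step 1:
                   L          D
  I           0.5178     0.2625
  C          -0.4915     0.3277
  E           0.0263     0.5902
  solve Keq expr → x = 0.1638; check Q = 1.9150e+04
Then change container volume by factor 0.8 (V_new/V_old).
Step 2:
                   L          D
  I          0.03287     0.7377
  C        -0.002314   0.001543
  E          0.03056     0.7393
  solve Keq expr → x = 7.7129e-04; check Q = 1.9150e+04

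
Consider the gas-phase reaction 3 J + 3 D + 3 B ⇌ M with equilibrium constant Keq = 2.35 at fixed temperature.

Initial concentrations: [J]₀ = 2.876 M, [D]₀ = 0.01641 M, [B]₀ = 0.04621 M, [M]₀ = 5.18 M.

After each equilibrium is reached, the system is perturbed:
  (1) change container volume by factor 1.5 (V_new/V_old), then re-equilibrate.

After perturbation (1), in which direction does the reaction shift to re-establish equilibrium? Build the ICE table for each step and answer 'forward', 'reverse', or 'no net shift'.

Q₀ = 4.9938e+08 vs Keq = 2.35 ⇒ Q>K, reverse
Step 1:
                   J          D          B          M
  I            2.876    0.01641    0.04621       5.18
  C           0.5788     0.5788     0.5788    -0.1929
  E            3.455     0.5952      0.625      4.987
  solve Keq expr → x = -0.1929; check Q = 2.35
Then change container volume by factor 1.5 (V_new/V_old).
Step 2:
                   J          D          B          M
  I            2.303     0.3968     0.4167      3.325
  C           0.2532     0.2532     0.2532    -0.0844
  E            2.556       0.65     0.6699       3.24
  solve Keq expr → x = -0.0844; check Q = 2.35

Direction: reverse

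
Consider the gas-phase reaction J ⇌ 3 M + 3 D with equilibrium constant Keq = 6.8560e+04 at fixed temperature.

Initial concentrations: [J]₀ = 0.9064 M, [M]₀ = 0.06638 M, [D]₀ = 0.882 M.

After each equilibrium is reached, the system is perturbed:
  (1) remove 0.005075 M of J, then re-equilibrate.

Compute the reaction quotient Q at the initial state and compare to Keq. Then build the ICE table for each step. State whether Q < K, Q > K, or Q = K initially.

Q₀ = 2.2141e-04; Q < K (proceeds forward)

Q₀ = 2.2141e-04 vs Keq = 6.8560e+04 ⇒ Q<K, forward
Step 1:
                    J           M           D
  Initial      0.9064     0.06638       0.882
  Change      -0.8928       2.678       2.678
  Equil       0.01361       2.745        3.56
  solve Keq expr → x = 0.8928; check Q = 6.8560e+04
Then remove 0.005075 M of J.
Step 2:
                    J           M           D
  Initial    0.008537       2.745        3.56
  Change     0.004707    -0.01412    -0.01412
  Equil       0.01324       2.731       3.546
  solve Keq expr → x = -0.004707; check Q = 6.8560e+04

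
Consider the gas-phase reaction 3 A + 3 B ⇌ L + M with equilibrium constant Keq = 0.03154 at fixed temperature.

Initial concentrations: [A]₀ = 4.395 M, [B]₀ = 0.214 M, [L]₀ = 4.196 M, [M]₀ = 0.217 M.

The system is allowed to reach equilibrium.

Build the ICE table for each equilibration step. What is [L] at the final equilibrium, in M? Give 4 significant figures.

Q₀ = 1.094 vs Keq = 0.03154 ⇒ Q>K, reverse
Step 1:
                    A           B           L           M
  Initial       4.395       0.214       4.196       0.217
  Change       0.3083      0.3083     -0.1028     -0.1028
  Equil         4.703      0.5223       4.093      0.1142
  solve Keq expr → x = -0.1028; check Q = 0.03154

[L]_eq = 4.093 M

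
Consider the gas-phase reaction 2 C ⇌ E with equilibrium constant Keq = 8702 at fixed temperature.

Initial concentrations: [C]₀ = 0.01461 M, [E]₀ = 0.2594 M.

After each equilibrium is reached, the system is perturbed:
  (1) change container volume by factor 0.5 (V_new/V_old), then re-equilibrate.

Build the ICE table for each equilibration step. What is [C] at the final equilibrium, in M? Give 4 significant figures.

[C]_eq = 0.007801 M

Q₀ = 1215 vs Keq = 8702 ⇒ Q<K, forward
Step 1:
                  C         E
  I         0.01461    0.2594
  C       -0.009103  0.004551
  E        0.005507     0.264
  solve Keq expr → x = 0.004551; check Q = 8702
Then change container volume by factor 0.5 (V_new/V_old).
Step 2:
                  C         E
  I         0.01101    0.5279
  C       -0.003214  0.001607
  E        0.007801    0.5295
  solve Keq expr → x = 0.001607; check Q = 8702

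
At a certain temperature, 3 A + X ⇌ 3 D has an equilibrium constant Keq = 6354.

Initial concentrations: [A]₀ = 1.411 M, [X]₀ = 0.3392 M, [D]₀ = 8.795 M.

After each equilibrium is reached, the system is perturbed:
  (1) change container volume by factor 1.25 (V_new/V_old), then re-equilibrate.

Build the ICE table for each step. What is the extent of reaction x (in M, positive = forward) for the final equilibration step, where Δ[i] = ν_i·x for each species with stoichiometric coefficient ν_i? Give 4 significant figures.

Q₀ = 714 vs Keq = 6354 ⇒ Q<K, forward
Step 1:
                  A         X         D
  Initial     1.411    0.3392     8.795
  Change    -0.5057   -0.1686    0.5057
  Equil      0.9053    0.1706     9.301
  solve Keq expr → x = 0.1686; check Q = 6354
Then change container volume by factor 1.25 (V_new/V_old).
Step 2:
                  A         X         D
  Initial    0.7243    0.1365     7.441
  Change     0.0328   0.01093   -0.0328
  Equil      0.7571    0.1474     7.408
  solve Keq expr → x = -0.01093; check Q = 6354

x = -0.01093 M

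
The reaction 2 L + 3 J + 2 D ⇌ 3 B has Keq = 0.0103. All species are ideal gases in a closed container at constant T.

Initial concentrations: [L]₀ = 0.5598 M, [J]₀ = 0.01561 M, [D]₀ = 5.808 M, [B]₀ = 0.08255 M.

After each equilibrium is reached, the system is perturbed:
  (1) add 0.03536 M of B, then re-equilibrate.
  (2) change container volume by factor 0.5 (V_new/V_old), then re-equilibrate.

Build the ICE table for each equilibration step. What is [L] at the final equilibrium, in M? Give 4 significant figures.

Q₀ = 13.99 vs Keq = 0.0103 ⇒ Q>K, reverse
Step 1:
                    L           J           D           B
  init         0.5598     0.01561       5.808     0.08255
  Δ           0.03327     0.04991     0.03327    -0.04991
  eq           0.5931     0.06552       5.841     0.03264
  solve Keq expr → x = -0.01664; check Q = 0.0103
Then add 0.03536 M of B.
Step 2:
                    L           J           D           B
  init         0.5931     0.06552       5.841       0.068
  Δ           0.01536     0.02304     0.01536    -0.02304
  eq           0.6084     0.08856       5.857     0.04496
  solve Keq expr → x = -0.007681; check Q = 0.0103
Then change container volume by factor 0.5 (V_new/V_old).
Step 3:
                    L           J           D           B
  init          1.217      0.1771       11.71     0.08991
  Δ          -0.03892    -0.05839    -0.03892     0.05839
  eq            1.178      0.1187       11.67      0.1483
  solve Keq expr → x = 0.01946; check Q = 0.0103

[L]_eq = 1.178 M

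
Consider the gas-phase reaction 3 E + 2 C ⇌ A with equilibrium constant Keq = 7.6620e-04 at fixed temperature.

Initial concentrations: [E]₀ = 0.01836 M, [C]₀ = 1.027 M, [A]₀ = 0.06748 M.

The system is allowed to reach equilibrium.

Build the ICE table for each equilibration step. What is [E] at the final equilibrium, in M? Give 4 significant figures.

Q₀ = 1.0338e+04 vs Keq = 7.6620e-04 ⇒ Q>K, reverse
Step 1:
                   E          C          A
  I          0.01836      1.027    0.06748
  C           0.2024     0.1349   -0.06747
  E           0.2208      1.162 1.1130e-05
  solve Keq expr → x = -0.06747; check Q = 7.6620e-04

[E]_eq = 0.2208 M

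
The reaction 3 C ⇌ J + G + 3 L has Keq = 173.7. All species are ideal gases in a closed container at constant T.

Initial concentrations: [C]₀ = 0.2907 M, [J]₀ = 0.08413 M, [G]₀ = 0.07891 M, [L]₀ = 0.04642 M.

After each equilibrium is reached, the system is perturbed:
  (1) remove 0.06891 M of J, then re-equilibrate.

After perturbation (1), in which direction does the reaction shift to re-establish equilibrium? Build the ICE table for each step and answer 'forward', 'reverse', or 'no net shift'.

Q₀ = 2.7031e-05 vs Keq = 173.7 ⇒ Q<K, forward
Step 1:
                   C          J          G          L
  Initial     0.2907    0.08413    0.07891    0.04642
  Change      -0.273    0.09099    0.09099      0.273
  Equil      0.01774     0.1751     0.1699     0.3194
  solve Keq expr → x = 0.09099; check Q = 173.7
Then remove 0.06891 M of J.
Step 2:
                   C          J          G          L
  Initial    0.01774     0.1062     0.1699     0.3194
  Change   -0.002539 8.4624e-04 8.4624e-04   0.002539
  Equil       0.0152     0.1071     0.1707     0.3219
  solve Keq expr → x = 8.4624e-04; check Q = 173.7

Direction: forward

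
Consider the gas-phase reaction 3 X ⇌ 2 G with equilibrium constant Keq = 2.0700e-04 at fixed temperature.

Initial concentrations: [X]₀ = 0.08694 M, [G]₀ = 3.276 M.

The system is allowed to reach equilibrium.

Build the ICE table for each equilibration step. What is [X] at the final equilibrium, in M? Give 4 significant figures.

[X]_eq = 4.776 M

Q₀ = 1.6332e+04 vs Keq = 2.0700e-04 ⇒ Q>K, reverse
Step 1:
                    X           G
  init        0.08694       3.276
  Δ             4.689      -3.126
  eq            4.776      0.1502
  solve Keq expr → x = -1.563; check Q = 2.0700e-04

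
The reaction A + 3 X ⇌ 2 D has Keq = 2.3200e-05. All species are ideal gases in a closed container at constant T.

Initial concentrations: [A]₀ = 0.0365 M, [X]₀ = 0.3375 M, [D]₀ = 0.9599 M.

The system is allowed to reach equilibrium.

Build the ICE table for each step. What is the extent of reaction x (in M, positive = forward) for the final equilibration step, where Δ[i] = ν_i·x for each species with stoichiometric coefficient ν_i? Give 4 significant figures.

Q₀ = 656.7 vs Keq = 2.3200e-05 ⇒ Q>K, reverse
Step 1:
                   A          X          D
  init        0.0365     0.3375     0.9599
  Δ           0.4759      1.428    -0.9518
  eq          0.5124      1.765   0.008086
  solve Keq expr → x = -0.4759; check Q = 2.3200e-05

x = -0.4759 M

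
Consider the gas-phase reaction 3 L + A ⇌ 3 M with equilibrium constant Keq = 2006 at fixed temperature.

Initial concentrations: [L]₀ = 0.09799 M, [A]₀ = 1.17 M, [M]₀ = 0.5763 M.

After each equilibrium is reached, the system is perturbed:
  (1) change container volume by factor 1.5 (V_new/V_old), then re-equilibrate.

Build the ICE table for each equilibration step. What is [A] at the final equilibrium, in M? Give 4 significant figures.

[A]_eq = 0.7702 M

Q₀ = 173.9 vs Keq = 2006 ⇒ Q<K, forward
Step 1:
                   L          A          M
  Initial    0.09799       1.17     0.5763
  Change    -0.05059   -0.01686    0.05059
  Equil       0.0474      1.153     0.6269
  solve Keq expr → x = 0.01686; check Q = 2006
Then change container volume by factor 1.5 (V_new/V_old).
Step 2:
                   L          A          M
  Initial     0.0316     0.7688     0.4179
  Change    0.004189   0.001396  -0.004189
  Equil      0.03579     0.7702     0.4137
  solve Keq expr → x = -0.001396; check Q = 2006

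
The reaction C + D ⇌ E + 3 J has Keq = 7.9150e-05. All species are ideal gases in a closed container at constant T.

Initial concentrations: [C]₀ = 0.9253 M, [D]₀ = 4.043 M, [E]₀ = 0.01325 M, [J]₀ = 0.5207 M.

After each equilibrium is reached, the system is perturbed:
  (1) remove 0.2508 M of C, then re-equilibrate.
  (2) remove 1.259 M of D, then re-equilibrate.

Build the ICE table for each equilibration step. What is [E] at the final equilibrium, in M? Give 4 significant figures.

Q₀ = 5.0003e-04 vs Keq = 7.9150e-05 ⇒ Q>K, reverse
Step 1:
                   C          D          E          J
  init        0.9253      4.043    0.01325     0.5207
  Δ          0.01068    0.01068   -0.01068   -0.03203
  eq           0.936      4.054   0.002573     0.4887
  solve Keq expr → x = -0.01068; check Q = 7.9150e-05
Then remove 0.2508 M of C.
Step 2:
                   C          D          E          J
  init        0.6852      4.054   0.002573     0.4887
  Δ       6.6418e-04 6.6418e-04 -6.6418e-04  -0.001993
  eq          0.6858      4.054   0.001909     0.4867
  solve Keq expr → x = -6.6418e-04; check Q = 7.9150e-05
Then remove 1.259 M of D.
Step 3:
                   C          D          E          J
  init        0.6858      2.795   0.001909     0.4867
  Δ       5.7734e-04 5.7734e-04 -5.7734e-04  -0.001732
  eq          0.6864      2.796   0.001332     0.4849
  solve Keq expr → x = -5.7734e-04; check Q = 7.9150e-05

[E]_eq = 0.001332 M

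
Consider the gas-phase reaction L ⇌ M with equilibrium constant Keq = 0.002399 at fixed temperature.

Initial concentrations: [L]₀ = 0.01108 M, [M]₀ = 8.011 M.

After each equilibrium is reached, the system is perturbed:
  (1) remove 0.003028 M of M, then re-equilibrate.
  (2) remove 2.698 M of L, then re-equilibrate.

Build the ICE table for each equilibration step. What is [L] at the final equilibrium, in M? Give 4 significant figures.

Q₀ = 723 vs Keq = 0.002399 ⇒ Q>K, reverse
Step 1:
                  L         M
  I         0.01108     8.011
  C           7.992    -7.992
  E           8.003    0.0192
  solve Keq expr → x = -7.992; check Q = 0.002399
Then remove 0.003028 M of M.
Step 2:
                  L         M
  I           8.003   0.01617
  C       -0.003021  0.003021
  E               8   0.01919
  solve Keq expr → x = 0.003021; check Q = 0.002399
Then remove 2.698 M of L.
Step 3:
                  L         M
  I           5.302   0.01919
  C        0.006457 -0.006457
  E           5.308   0.01273
  solve Keq expr → x = -0.006457; check Q = 0.002399

[L]_eq = 5.308 M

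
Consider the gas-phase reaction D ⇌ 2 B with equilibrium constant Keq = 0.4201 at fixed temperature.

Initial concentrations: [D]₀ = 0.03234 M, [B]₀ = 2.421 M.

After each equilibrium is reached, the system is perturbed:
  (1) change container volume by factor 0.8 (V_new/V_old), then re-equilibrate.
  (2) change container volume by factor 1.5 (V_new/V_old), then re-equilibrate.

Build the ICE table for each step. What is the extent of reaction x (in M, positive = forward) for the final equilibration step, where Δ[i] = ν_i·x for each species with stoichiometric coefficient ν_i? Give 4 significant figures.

x = 0.04491 M

Q₀ = 181.2 vs Keq = 0.4201 ⇒ Q>K, reverse
Step 1:
                  D         B
  Initial   0.03234     2.421
  Change     0.8979    -1.796
  Equil      0.9303    0.6251
  solve Keq expr → x = -0.8979; check Q = 0.4201
Then change container volume by factor 0.8 (V_new/V_old).
Step 2:
                  D         B
  Initial     1.163    0.7814
  Change     0.0359  -0.07179
  Equil       1.199    0.7096
  solve Keq expr → x = -0.0359; check Q = 0.4201
Then change container volume by factor 1.5 (V_new/V_old).
Step 3:
                  D         B
  Initial    0.7992    0.4731
  Change   -0.04491   0.08981
  Equil      0.7542    0.5629
  solve Keq expr → x = 0.04491; check Q = 0.4201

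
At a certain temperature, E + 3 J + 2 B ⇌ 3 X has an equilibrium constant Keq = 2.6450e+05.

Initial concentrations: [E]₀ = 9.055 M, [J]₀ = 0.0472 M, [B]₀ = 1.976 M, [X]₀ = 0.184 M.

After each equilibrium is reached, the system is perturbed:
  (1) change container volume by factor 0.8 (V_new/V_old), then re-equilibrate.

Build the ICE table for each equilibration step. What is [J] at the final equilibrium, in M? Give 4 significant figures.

[J]_eq = 0.001105 M

Q₀ = 1.676 vs Keq = 2.6450e+05 ⇒ Q<K, forward
Step 1:
                  E         J         B         X
  I           9.055    0.0472     1.976     0.184
  C        -0.01537   -0.0461  -0.03073    0.0461
  E            9.04  0.001104     1.945    0.2301
  solve Keq expr → x = 0.01537; check Q = 2.6450e+05
Then change container volume by factor 0.8 (V_new/V_old).
Step 2:
                  E         J         B         X
  I            11.3   0.00138     2.432    0.2876
  C       -9.1649e-05 -2.7495e-04 -1.8330e-04 2.7495e-04
  E            11.3  0.001105     2.431    0.2879
  solve Keq expr → x = 9.1649e-05; check Q = 2.6450e+05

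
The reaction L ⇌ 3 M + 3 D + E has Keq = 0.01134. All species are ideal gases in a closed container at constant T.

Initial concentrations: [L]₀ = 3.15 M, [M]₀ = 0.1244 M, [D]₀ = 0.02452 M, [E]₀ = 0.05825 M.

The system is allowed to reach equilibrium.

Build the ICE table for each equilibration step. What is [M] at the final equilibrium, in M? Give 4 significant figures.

[M]_eq = 0.7576 M

Q₀ = 5.2482e-10 vs Keq = 0.01134 ⇒ Q<K, forward
Step 1:
                    L           M           D           E
  Initial        3.15      0.1244     0.02452     0.05825
  Change      -0.2111      0.6332      0.6332      0.2111
  Equil         2.939      0.7576      0.6577      0.2693
  solve Keq expr → x = 0.2111; check Q = 0.01134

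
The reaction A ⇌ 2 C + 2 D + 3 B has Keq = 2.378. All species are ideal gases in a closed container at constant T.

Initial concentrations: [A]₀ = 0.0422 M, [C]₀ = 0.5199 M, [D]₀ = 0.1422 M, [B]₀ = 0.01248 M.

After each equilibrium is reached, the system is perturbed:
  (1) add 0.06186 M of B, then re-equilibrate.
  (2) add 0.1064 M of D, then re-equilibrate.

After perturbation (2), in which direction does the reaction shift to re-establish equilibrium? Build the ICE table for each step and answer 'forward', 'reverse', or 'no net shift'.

Q₀ = 2.5175e-07 vs Keq = 2.378 ⇒ Q<K, forward
Step 1:
                    A           C           D           B
  I            0.0422      0.5199      0.1422     0.01248
  C          -0.04218     0.08436     0.08436      0.1265
  E        2.1173e-05      0.6043      0.2266       0.139
  solve Keq expr → x = 0.04218; check Q = 2.378
Then add 0.06186 M of B.
Step 2:
                    A           C           D           B
  I        2.1173e-05      0.6043      0.2266      0.2009
  C        4.2521e-05 -8.5042e-05 -8.5042e-05 -1.2756e-04
  E        6.3694e-05      0.6042      0.2265      0.2007
  solve Keq expr → x = -4.2521e-05; check Q = 2.378
Then add 0.1064 M of D.
Step 3:
                    A           C           D           B
  I        6.3694e-05      0.6042      0.3329      0.2007
  C        7.3269e-05 -1.4654e-04 -1.4654e-04 -2.1981e-04
  E        1.3696e-04       0.604      0.3327      0.2005
  solve Keq expr → x = -7.3269e-05; check Q = 2.378

Direction: reverse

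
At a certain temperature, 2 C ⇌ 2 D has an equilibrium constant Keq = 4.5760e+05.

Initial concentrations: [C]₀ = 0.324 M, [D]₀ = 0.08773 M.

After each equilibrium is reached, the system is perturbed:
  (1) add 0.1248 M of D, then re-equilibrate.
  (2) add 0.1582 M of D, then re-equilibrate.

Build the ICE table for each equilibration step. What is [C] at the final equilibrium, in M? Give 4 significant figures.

Q₀ = 0.07332 vs Keq = 4.5760e+05 ⇒ Q<K, forward
Step 1:
                  C         D
  Initial     0.324   0.08773
  Change    -0.3234    0.3234
  Equil   6.0775e-04    0.4111
  solve Keq expr → x = 0.1617; check Q = 4.5760e+05
Then add 0.1248 M of D.
Step 2:
                  C         D
  Initial 6.0775e-04    0.5359
  Change  1.8422e-04 -1.8422e-04
  Equil   7.9197e-04    0.5357
  solve Keq expr → x = -9.2109e-05; check Q = 4.5760e+05
Then add 0.1582 M of D.
Step 3:
                  C         D
  Initial 7.9197e-04    0.6939
  Change  2.3352e-04 -2.3352e-04
  Equil    0.001025    0.6937
  solve Keq expr → x = -1.1676e-04; check Q = 4.5760e+05

[C]_eq = 0.001025 M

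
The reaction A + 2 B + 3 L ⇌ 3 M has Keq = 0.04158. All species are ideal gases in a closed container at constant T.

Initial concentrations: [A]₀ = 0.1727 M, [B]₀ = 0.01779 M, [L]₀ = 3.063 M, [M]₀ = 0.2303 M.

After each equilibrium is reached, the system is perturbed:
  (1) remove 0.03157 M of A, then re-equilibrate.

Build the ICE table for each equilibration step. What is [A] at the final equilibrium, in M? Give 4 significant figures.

Q₀ = 7.777 vs Keq = 0.04158 ⇒ Q>K, reverse
Step 1:
                    A           B           L           M
  Initial      0.1727     0.01779       3.063      0.2303
  Change      0.03442     0.06883      0.1032     -0.1032
  Equil        0.2071     0.08662       3.166      0.1271
  solve Keq expr → x = -0.03442; check Q = 0.04158
Then remove 0.03157 M of A.
Step 2:
                    A           B           L           M
  Initial      0.1755     0.08662       3.166      0.1271
  Change     0.001313    0.002626    0.003939   -0.003939
  Equil        0.1769     0.08925        3.17      0.1231
  solve Keq expr → x = -0.001313; check Q = 0.04158

[A]_eq = 0.1769 M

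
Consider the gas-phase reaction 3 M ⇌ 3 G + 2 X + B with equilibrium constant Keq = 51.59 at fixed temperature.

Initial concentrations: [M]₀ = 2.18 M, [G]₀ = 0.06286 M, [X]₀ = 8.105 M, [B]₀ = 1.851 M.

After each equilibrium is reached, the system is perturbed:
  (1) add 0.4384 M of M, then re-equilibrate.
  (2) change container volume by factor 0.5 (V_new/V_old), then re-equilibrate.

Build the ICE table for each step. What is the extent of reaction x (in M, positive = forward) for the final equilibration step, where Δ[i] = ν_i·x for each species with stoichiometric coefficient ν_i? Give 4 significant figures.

x = -0.2556 M

Q₀ = 0.002915 vs Keq = 51.59 ⇒ Q<K, forward
Step 1:
                   M          G          X          B
  init          2.18    0.06286      8.105      1.851
  Δ           -0.849      0.849      0.566      0.283
  eq           1.331     0.9119      8.671      2.134
  solve Keq expr → x = 0.283; check Q = 51.59
Then add 0.4384 M of M.
Step 2:
                   M          G          X          B
  init         1.769     0.9119      8.671      2.134
  Δ          -0.1672     0.1672     0.1115    0.05573
  eq           1.602      1.079      8.782       2.19
  solve Keq expr → x = 0.05573; check Q = 51.59
Then change container volume by factor 0.5 (V_new/V_old).
Step 3:
                   M          G          X          B
  init         3.204      2.158      17.56      4.379
  Δ           0.7667    -0.7667    -0.5111    -0.2556
  eq           3.971      1.391      17.05      4.124
  solve Keq expr → x = -0.2556; check Q = 51.59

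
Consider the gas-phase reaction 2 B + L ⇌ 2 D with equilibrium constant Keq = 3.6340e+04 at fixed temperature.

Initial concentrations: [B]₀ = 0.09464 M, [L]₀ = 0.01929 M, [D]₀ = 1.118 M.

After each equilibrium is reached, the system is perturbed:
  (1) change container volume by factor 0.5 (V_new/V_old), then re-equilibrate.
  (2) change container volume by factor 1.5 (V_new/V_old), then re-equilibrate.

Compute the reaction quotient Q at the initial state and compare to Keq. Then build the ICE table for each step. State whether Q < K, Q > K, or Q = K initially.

Q₀ = 7234 vs Keq = 3.6340e+04 ⇒ Q<K, forward
Step 1:
                  B         L         D
  I         0.09464   0.01929     1.118
  C        -0.02414  -0.01207   0.02414
  E          0.0705  0.007222     1.142
  solve Keq expr → x = 0.01207; check Q = 3.6340e+04
Then change container volume by factor 0.5 (V_new/V_old).
Step 2:
                  B         L         D
  I           0.141   0.01444     2.284
  C        -0.01157 -0.005786   0.01157
  E          0.1294  0.008658     2.296
  solve Keq expr → x = 0.005786; check Q = 3.6340e+04
Then change container volume by factor 1.5 (V_new/V_old).
Step 3:
                  B         L         D
  I         0.08629  0.005772     1.531
  C        0.004138  0.002069 -0.004138
  E         0.09043  0.007841     1.526
  solve Keq expr → x = -0.002069; check Q = 3.6340e+04

Q₀ = 7234; Q < K (proceeds forward)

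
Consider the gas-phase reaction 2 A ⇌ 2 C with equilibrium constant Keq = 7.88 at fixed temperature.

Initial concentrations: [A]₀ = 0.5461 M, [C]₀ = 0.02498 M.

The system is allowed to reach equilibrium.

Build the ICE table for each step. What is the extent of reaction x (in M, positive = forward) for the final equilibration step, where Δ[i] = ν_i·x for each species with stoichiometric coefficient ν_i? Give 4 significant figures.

x = 0.198 M

Q₀ = 0.002092 vs Keq = 7.88 ⇒ Q<K, forward
Step 1:
                  A         C
  init       0.5461   0.02498
  Δ         -0.3961    0.3961
  eq           0.15    0.4211
  solve Keq expr → x = 0.198; check Q = 7.88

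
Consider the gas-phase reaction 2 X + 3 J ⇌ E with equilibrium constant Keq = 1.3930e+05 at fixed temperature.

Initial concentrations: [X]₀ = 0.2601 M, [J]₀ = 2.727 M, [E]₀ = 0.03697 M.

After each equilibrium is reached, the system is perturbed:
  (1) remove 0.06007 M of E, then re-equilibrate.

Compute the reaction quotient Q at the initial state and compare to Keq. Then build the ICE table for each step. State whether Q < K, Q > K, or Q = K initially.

Q₀ = 0.02695 vs Keq = 1.3930e+05 ⇒ Q<K, forward
Step 1:
                  X         J         E
  Initial    0.2601     2.727   0.03697
  Change    -0.2598   -0.3897    0.1299
  Equil   3.0629e-04     2.337    0.1669
  solve Keq expr → x = 0.1299; check Q = 1.3930e+05
Then remove 0.06007 M of E.
Step 2:
                  X         J         E
  Initial 3.0629e-04     2.337    0.1068
  Change  -6.1206e-05 -9.1810e-05 3.0603e-05
  Equil   2.4509e-04     2.337    0.1068
  solve Keq expr → x = 3.0603e-05; check Q = 1.3930e+05

Q₀ = 0.02695; Q < K (proceeds forward)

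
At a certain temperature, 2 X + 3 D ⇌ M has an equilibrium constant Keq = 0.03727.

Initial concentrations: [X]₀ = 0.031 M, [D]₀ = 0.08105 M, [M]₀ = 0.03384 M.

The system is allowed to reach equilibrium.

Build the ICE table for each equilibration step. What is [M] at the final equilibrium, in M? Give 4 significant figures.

Q₀ = 6.6138e+04 vs Keq = 0.03727 ⇒ Q>K, reverse
Step 1:
                    X           D           M
  I             0.031     0.08105     0.03384
  C           0.06768      0.1015    -0.03384
  E           0.09868      0.1826  2.2081e-06
  solve Keq expr → x = -0.03384; check Q = 0.03727

[M]_eq = 2.2081e-06 M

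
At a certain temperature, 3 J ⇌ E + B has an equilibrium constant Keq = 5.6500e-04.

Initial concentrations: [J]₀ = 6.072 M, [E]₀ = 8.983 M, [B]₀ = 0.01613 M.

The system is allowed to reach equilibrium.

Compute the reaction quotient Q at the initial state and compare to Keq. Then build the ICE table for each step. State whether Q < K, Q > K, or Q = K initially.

Q₀ = 6.4723e-04 vs Keq = 5.6500e-04 ⇒ Q>K, reverse
Step 1:
                  J         E         B
  init        6.072     8.983   0.01613
  Δ        0.006013 -0.002004 -0.002004
  eq          6.078     8.981   0.01413
  solve Keq expr → x = -0.002004; check Q = 5.6500e-04

Q₀ = 6.4723e-04; Q > K (proceeds reverse)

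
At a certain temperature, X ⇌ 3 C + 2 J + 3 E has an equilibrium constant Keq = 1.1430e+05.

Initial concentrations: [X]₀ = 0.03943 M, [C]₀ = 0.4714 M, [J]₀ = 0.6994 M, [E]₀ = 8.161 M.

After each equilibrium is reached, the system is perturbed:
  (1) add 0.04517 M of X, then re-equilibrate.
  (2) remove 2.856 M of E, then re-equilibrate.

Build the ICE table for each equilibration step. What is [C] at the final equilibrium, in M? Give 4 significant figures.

[C]_eq = 0.7239 M

Q₀ = 706.4 vs Keq = 1.1430e+05 ⇒ Q<K, forward
Step 1:
                   X          C          J          E
  init       0.03943     0.4714     0.6994      8.161
  Δ         -0.03882     0.1165    0.07764     0.1165
  eq      6.0865e-04     0.5879      0.777      8.277
  solve Keq expr → x = 0.03882; check Q = 1.1430e+05
Then add 0.04517 M of X.
Step 2:
                   X          C          J          E
  init       0.04578     0.5879      0.777      8.277
  Δ         -0.04432      0.133    0.08864      0.133
  eq        0.001461     0.7208     0.8657       8.41
  solve Keq expr → x = 0.04432; check Q = 1.1430e+05
Then remove 2.856 M of E.
Step 3:
                   X          C          J          E
  init      0.001461     0.7208     0.8657      5.554
  Δ        -0.001032   0.003096   0.002064   0.003096
  eq      4.2898e-04     0.7239     0.8677      5.558
  solve Keq expr → x = 0.001032; check Q = 1.1430e+05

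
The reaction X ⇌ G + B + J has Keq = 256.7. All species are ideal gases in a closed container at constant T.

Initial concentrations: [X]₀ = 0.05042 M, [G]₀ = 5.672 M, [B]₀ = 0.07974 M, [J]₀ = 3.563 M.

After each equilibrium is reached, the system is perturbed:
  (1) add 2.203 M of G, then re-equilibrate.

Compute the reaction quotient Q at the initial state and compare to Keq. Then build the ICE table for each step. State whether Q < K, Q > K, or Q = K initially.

Q₀ = 31.96 vs Keq = 256.7 ⇒ Q<K, forward
Step 1:
                  X         G         B         J
  I         0.05042     5.672   0.07974     3.563
  C        -0.04076   0.04076   0.04076   0.04076
  E        0.009664     5.713    0.1205     3.604
  solve Keq expr → x = 0.04076; check Q = 256.7
Then add 2.203 M of G.
Step 2:
                  X         G         B         J
  I        0.009664     7.916    0.1205     3.604
  C        0.003338 -0.003338 -0.003338 -0.003338
  E           0.013     7.912    0.1172       3.6
  solve Keq expr → x = -0.003338; check Q = 256.7

Q₀ = 31.96; Q < K (proceeds forward)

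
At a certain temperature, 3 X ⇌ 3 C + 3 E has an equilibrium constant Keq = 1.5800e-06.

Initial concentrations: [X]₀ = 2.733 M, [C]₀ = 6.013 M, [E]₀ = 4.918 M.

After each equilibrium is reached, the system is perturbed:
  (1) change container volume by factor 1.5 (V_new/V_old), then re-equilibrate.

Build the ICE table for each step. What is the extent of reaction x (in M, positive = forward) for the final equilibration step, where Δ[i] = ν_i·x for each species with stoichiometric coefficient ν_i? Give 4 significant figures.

Q₀ = 1267 vs Keq = 1.5800e-06 ⇒ Q>K, reverse
Step 1:
                    X           C           E
  init          2.733       6.013       4.918
  Δ             4.843      -4.843      -4.843
  eq            7.576        1.17     0.07539
  solve Keq expr → x = -1.614; check Q = 1.5800e-06
Then change container volume by factor 1.5 (V_new/V_old).
Step 2:
                    X           C           E
  init           5.05      0.7803     0.05026
  Δ          -0.02267     0.02267     0.02267
  eq            5.028      0.8029     0.07293
  solve Keq expr → x = 0.007557; check Q = 1.5800e-06

x = 0.007557 M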